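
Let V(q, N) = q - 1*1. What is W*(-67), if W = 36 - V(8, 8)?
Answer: -1943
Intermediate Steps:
V(q, N) = -1 + q (V(q, N) = q - 1 = -1 + q)
W = 29 (W = 36 - (-1 + 8) = 36 - 1*7 = 36 - 7 = 29)
W*(-67) = 29*(-67) = -1943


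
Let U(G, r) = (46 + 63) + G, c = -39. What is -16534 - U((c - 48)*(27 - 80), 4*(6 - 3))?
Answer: -21254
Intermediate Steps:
U(G, r) = 109 + G
-16534 - U((c - 48)*(27 - 80), 4*(6 - 3)) = -16534 - (109 + (-39 - 48)*(27 - 80)) = -16534 - (109 - 87*(-53)) = -16534 - (109 + 4611) = -16534 - 1*4720 = -16534 - 4720 = -21254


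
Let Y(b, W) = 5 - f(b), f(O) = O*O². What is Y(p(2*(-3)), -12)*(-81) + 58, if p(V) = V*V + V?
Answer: 2186653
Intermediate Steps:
f(O) = O³
p(V) = V + V² (p(V) = V² + V = V + V²)
Y(b, W) = 5 - b³
Y(p(2*(-3)), -12)*(-81) + 58 = (5 - ((2*(-3))*(1 + 2*(-3)))³)*(-81) + 58 = (5 - (-6*(1 - 6))³)*(-81) + 58 = (5 - (-6*(-5))³)*(-81) + 58 = (5 - 1*30³)*(-81) + 58 = (5 - 1*27000)*(-81) + 58 = (5 - 27000)*(-81) + 58 = -26995*(-81) + 58 = 2186595 + 58 = 2186653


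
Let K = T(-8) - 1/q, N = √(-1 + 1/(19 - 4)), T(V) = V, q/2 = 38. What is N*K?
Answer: -203*I*√210/380 ≈ -7.7414*I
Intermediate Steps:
q = 76 (q = 2*38 = 76)
N = I*√210/15 (N = √(-1 + 1/15) = √(-14/15) = I*√210/15 ≈ 0.96609*I)
K = -609/76 (K = -8 - 1/76 = -609/76 ≈ -8.0132)
N*K = (I*√210/15)*(-609/76) = -203*I*√210/380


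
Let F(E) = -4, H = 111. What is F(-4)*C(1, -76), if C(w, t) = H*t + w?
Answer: 33740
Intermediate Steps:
C(w, t) = w + 111*t (C(w, t) = 111*t + w = w + 111*t)
F(-4)*C(1, -76) = -4*(1 + 111*(-76)) = -4*(1 - 8436) = -4*(-8435) = 33740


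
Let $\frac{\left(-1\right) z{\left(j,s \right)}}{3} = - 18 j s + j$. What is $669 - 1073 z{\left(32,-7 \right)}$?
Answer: $13082685$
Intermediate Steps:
$z{\left(j,s \right)} = - 3 j + 54 j s$ ($z{\left(j,s \right)} = - 3 \left(- 18 j s + j\right) = - 3 \left(j - 18 j s\right) = - 3 j + 54 j s$)
$669 - 1073 z{\left(32,-7 \right)} = 669 - 1073 \cdot 3 \cdot 32 \left(-1 + 18 \left(-7\right)\right) = 669 - 1073 \cdot 3 \cdot 32 \left(-1 - 126\right) = 669 - 1073 \cdot 3 \cdot 32 \left(-127\right) = 669 - -13082016 = 669 + 13082016 = 13082685$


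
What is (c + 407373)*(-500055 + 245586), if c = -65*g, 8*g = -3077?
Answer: -880205471841/8 ≈ -1.1003e+11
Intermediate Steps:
g = -3077/8 (g = (1/8)*(-3077) = -3077/8 ≈ -384.63)
c = 200005/8 (c = -65*(-3077/8) = 200005/8 ≈ 25001.)
(c + 407373)*(-500055 + 245586) = (200005/8 + 407373)*(-500055 + 245586) = (3458989/8)*(-254469) = -880205471841/8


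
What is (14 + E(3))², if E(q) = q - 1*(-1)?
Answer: 324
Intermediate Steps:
E(q) = 1 + q (E(q) = q + 1 = 1 + q)
(14 + E(3))² = (14 + (1 + 3))² = (14 + 4)² = 18² = 324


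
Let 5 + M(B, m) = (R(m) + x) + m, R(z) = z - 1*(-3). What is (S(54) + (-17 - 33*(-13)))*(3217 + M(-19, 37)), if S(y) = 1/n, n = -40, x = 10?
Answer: 54364221/40 ≈ 1.3591e+6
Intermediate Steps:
R(z) = 3 + z (R(z) = z + 3 = 3 + z)
M(B, m) = 8 + 2*m (M(B, m) = -5 + (((3 + m) + 10) + m) = -5 + ((13 + m) + m) = -5 + (13 + 2*m) = 8 + 2*m)
S(y) = -1/40 (S(y) = 1/(-40) = -1/40)
(S(54) + (-17 - 33*(-13)))*(3217 + M(-19, 37)) = (-1/40 + (-17 - 33*(-13)))*(3217 + (8 + 2*37)) = (-1/40 + (-17 + 429))*(3217 + (8 + 74)) = (-1/40 + 412)*(3217 + 82) = (16479/40)*3299 = 54364221/40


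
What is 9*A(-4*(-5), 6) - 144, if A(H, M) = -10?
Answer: -234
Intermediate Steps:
9*A(-4*(-5), 6) - 144 = 9*(-10) - 144 = -90 - 144 = -234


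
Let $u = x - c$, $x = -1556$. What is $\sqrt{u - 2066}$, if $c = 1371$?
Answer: $i \sqrt{4993} \approx 70.661 i$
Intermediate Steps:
$u = -2927$ ($u = -1556 - 1371 = -2927$)
$\sqrt{u - 2066} = \sqrt{-2927 - 2066} = \sqrt{-4993} = i \sqrt{4993}$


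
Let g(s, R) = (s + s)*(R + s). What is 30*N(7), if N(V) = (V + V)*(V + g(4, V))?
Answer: 39900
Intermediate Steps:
g(s, R) = 2*s*(R + s) (g(s, R) = (2*s)*(R + s) = 2*s*(R + s))
N(V) = 2*V*(32 + 9*V) (N(V) = (V + V)*(V + 2*4*(V + 4)) = (2*V)*(V + 2*4*(4 + V)) = (2*V)*(V + (32 + 8*V)) = (2*V)*(32 + 9*V) = 2*V*(32 + 9*V))
30*N(7) = 30*(2*7*(32 + 9*7)) = 30*(2*7*(32 + 63)) = 30*(2*7*95) = 30*1330 = 39900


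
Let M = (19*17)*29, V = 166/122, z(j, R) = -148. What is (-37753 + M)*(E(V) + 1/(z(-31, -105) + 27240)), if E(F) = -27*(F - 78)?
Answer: -48535628391873/826306 ≈ -5.8738e+7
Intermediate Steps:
V = 83/61 (V = 166*(1/122) = 83/61 ≈ 1.3607)
E(F) = 2106 - 27*F (E(F) = -27*(-78 + F) = 2106 - 27*F)
M = 9367 (M = 323*29 = 9367)
(-37753 + M)*(E(V) + 1/(z(-31, -105) + 27240)) = (-37753 + 9367)*((2106 - 27*83/61) + 1/(-148 + 27240)) = -28386*((2106 - 2241/61) + 1/27092) = -28386*(126225/61 + 1/27092) = -28386*3419687761/1652612 = -48535628391873/826306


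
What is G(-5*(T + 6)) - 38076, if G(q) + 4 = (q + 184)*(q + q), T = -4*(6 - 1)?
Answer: -2520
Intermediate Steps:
T = -20 (T = -4*5 = -20)
G(q) = -4 + 2*q*(184 + q) (G(q) = -4 + (q + 184)*(q + q) = -4 + (184 + q)*(2*q) = -4 + 2*q*(184 + q))
G(-5*(T + 6)) - 38076 = (-4 + 2*(-5*(-20 + 6))² + 368*(-5*(-20 + 6))) - 38076 = (-4 + 2*(-5*(-14))² + 368*(-5*(-14))) - 38076 = (-4 + 2*(-1*(-70))² + 368*(-1*(-70))) - 38076 = (-4 + 2*70² + 368*70) - 38076 = (-4 + 2*4900 + 25760) - 38076 = (-4 + 9800 + 25760) - 38076 = 35556 - 38076 = -2520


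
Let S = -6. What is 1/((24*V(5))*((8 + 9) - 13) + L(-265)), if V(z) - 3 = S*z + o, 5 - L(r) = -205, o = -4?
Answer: -1/2766 ≈ -0.00036153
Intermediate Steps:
L(r) = 210 (L(r) = 5 - 1*(-205) = 5 + 205 = 210)
V(z) = -1 - 6*z (V(z) = 3 + (-6*z - 4) = 3 + (-4 - 6*z) = -1 - 6*z)
1/((24*V(5))*((8 + 9) - 13) + L(-265)) = 1/((24*(-1 - 6*5))*((8 + 9) - 13) + 210) = 1/((24*(-1 - 30))*(17 - 13) + 210) = 1/((24*(-31))*4 + 210) = 1/(-744*4 + 210) = 1/(-2976 + 210) = 1/(-2766) = -1/2766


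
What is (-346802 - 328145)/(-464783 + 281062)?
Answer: 674947/183721 ≈ 3.6738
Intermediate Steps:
(-346802 - 328145)/(-464783 + 281062) = -674947/(-183721) = -674947*(-1/183721) = 674947/183721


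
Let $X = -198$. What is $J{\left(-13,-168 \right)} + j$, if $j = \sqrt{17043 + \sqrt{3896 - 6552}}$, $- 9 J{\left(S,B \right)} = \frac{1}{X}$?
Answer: $\frac{1}{1782} + \sqrt{17043 + 4 i \sqrt{166}} \approx 130.55 + 0.19738 i$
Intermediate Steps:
$J{\left(S,B \right)} = \frac{1}{1782}$ ($J{\left(S,B \right)} = - \frac{1}{9 \left(-198\right)} = \left(- \frac{1}{9}\right) \left(- \frac{1}{198}\right) = \frac{1}{1782}$)
$j = \sqrt{17043 + 4 i \sqrt{166}}$ ($j = \sqrt{17043 + \sqrt{-2656}} = \sqrt{17043 + 4 i \sqrt{166}} \approx 130.55 + 0.197 i$)
$J{\left(-13,-168 \right)} + j = \frac{1}{1782} + \sqrt{17043 + 4 i \sqrt{166}}$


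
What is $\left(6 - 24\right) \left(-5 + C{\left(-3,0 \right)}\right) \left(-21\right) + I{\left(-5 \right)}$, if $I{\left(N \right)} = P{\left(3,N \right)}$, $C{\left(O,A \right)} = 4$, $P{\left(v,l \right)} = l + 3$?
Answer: $-380$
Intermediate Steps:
$P{\left(v,l \right)} = 3 + l$
$I{\left(N \right)} = 3 + N$
$\left(6 - 24\right) \left(-5 + C{\left(-3,0 \right)}\right) \left(-21\right) + I{\left(-5 \right)} = \left(6 - 24\right) \left(-5 + 4\right) \left(-21\right) + \left(3 - 5\right) = \left(-18\right) \left(-1\right) \left(-21\right) - 2 = 18 \left(-21\right) - 2 = -378 - 2 = -380$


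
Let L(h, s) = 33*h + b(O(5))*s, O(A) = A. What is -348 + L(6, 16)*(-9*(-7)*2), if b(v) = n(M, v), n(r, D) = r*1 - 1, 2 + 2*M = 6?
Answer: 26616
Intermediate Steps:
M = 2 (M = -1 + (½)*6 = -1 + 3 = 2)
n(r, D) = -1 + r (n(r, D) = r - 1 = -1 + r)
b(v) = 1 (b(v) = -1 + 2 = 1)
L(h, s) = s + 33*h (L(h, s) = 33*h + 1*s = 33*h + s = s + 33*h)
-348 + L(6, 16)*(-9*(-7)*2) = -348 + (16 + 33*6)*(-9*(-7)*2) = -348 + (16 + 198)*(63*2) = -348 + 214*126 = -348 + 26964 = 26616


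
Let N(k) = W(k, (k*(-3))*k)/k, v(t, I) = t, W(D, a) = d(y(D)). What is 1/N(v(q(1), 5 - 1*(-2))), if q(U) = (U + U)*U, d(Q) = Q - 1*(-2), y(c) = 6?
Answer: ¼ ≈ 0.25000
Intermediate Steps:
d(Q) = 2 + Q (d(Q) = Q + 2 = 2 + Q)
W(D, a) = 8 (W(D, a) = 2 + 6 = 8)
q(U) = 2*U² (q(U) = (2*U)*U = 2*U²)
N(k) = 8/k
1/N(v(q(1), 5 - 1*(-2))) = 1/(8/((2*1²))) = 1/(8/((2*1))) = 1/(8/2) = 1/(8*(½)) = 1/4 = ¼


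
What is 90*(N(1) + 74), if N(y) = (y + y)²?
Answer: 7020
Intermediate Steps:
N(y) = 4*y² (N(y) = (2*y)² = 4*y²)
90*(N(1) + 74) = 90*(4*1² + 74) = 90*(4*1 + 74) = 90*(4 + 74) = 90*78 = 7020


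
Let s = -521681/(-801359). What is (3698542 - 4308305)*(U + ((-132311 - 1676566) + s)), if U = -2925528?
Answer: 2313414928239812782/801359 ≈ 2.8869e+12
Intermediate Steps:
s = 521681/801359 (s = -521681*(-1/801359) = 521681/801359 ≈ 0.65100)
(3698542 - 4308305)*(U + ((-132311 - 1676566) + s)) = (3698542 - 4308305)*(-2925528 + ((-132311 - 1676566) + 521681/801359)) = -609763*(-2925528 + (-1808877 + 521681/801359)) = -609763*(-2925528 - 1449559342162/801359) = -609763*(-3793957534714/801359) = 2313414928239812782/801359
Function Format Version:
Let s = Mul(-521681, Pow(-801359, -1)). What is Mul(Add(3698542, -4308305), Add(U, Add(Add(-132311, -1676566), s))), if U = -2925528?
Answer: Rational(2313414928239812782, 801359) ≈ 2.8869e+12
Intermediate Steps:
s = Rational(521681, 801359) (s = Mul(-521681, Rational(-1, 801359)) = Rational(521681, 801359) ≈ 0.65100)
Mul(Add(3698542, -4308305), Add(U, Add(Add(-132311, -1676566), s))) = Mul(Add(3698542, -4308305), Add(-2925528, Add(Add(-132311, -1676566), Rational(521681, 801359)))) = Mul(-609763, Add(-2925528, Add(-1808877, Rational(521681, 801359)))) = Mul(-609763, Add(-2925528, Rational(-1449559342162, 801359))) = Mul(-609763, Rational(-3793957534714, 801359)) = Rational(2313414928239812782, 801359)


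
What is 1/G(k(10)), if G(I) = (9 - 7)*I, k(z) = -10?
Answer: -1/20 ≈ -0.050000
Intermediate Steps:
G(I) = 2*I
1/G(k(10)) = 1/(2*(-10)) = 1/(-20) = -1/20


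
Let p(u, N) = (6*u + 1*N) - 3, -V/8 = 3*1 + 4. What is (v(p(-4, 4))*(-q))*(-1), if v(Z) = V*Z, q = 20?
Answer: 25760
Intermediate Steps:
V = -56 (V = -8*(3*1 + 4) = -8*(3 + 4) = -8*7 = -56)
p(u, N) = -3 + N + 6*u (p(u, N) = (6*u + N) - 3 = (N + 6*u) - 3 = -3 + N + 6*u)
v(Z) = -56*Z
(v(p(-4, 4))*(-q))*(-1) = ((-56*(-3 + 4 + 6*(-4)))*(-1*20))*(-1) = (-56*(-3 + 4 - 24)*(-20))*(-1) = (-56*(-23)*(-20))*(-1) = (1288*(-20))*(-1) = -25760*(-1) = 25760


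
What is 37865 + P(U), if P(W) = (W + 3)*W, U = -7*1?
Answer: 37893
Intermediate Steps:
U = -7
P(W) = W*(3 + W) (P(W) = (3 + W)*W = W*(3 + W))
37865 + P(U) = 37865 - 7*(3 - 7) = 37865 - 7*(-4) = 37865 + 28 = 37893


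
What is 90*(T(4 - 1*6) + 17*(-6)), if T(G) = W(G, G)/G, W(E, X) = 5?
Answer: -9405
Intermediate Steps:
T(G) = 5/G
90*(T(4 - 1*6) + 17*(-6)) = 90*(5/(4 - 1*6) + 17*(-6)) = 90*(5/(4 - 6) - 102) = 90*(5/(-2) - 102) = 90*(5*(-½) - 102) = 90*(-5/2 - 102) = 90*(-209/2) = -9405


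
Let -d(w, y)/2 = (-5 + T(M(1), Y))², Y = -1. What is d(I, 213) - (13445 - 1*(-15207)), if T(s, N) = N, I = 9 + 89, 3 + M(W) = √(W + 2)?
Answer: -28724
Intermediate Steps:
M(W) = -3 + √(2 + W) (M(W) = -3 + √(W + 2) = -3 + √(2 + W))
I = 98
d(w, y) = -72 (d(w, y) = -2*(-5 - 1)² = -2*(-6)² = -2*36 = -72)
d(I, 213) - (13445 - 1*(-15207)) = -72 - (13445 - 1*(-15207)) = -72 - (13445 + 15207) = -72 - 1*28652 = -72 - 28652 = -28724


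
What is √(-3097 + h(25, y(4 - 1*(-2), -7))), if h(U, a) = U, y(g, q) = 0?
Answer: 32*I*√3 ≈ 55.426*I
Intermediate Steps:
√(-3097 + h(25, y(4 - 1*(-2), -7))) = √(-3097 + 25) = √(-3072) = 32*I*√3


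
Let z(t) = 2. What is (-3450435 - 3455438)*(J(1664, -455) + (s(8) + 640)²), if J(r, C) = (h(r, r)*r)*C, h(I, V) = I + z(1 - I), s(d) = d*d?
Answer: 8707382565403392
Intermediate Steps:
s(d) = d²
h(I, V) = 2 + I (h(I, V) = I + 2 = 2 + I)
J(r, C) = C*r*(2 + r) (J(r, C) = ((2 + r)*r)*C = (r*(2 + r))*C = C*r*(2 + r))
(-3450435 - 3455438)*(J(1664, -455) + (s(8) + 640)²) = (-3450435 - 3455438)*(-455*1664*(2 + 1664) + (8² + 640)²) = -6905873*(-455*1664*1666 + (64 + 640)²) = -6905873*(-1261361920 + 704²) = -6905873*(-1261361920 + 495616) = -6905873*(-1260866304) = 8707382565403392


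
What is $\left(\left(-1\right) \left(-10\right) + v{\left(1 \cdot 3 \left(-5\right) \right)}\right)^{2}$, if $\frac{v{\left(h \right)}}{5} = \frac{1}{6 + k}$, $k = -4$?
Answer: $\frac{625}{4} \approx 156.25$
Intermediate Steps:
$v{\left(h \right)} = \frac{5}{2}$ ($v{\left(h \right)} = \frac{5}{6 - 4} = \frac{5}{2}$)
$\left(\left(-1\right) \left(-10\right) + v{\left(1 \cdot 3 \left(-5\right) \right)}\right)^{2} = \left(\left(-1\right) \left(-10\right) + \frac{5}{2}\right)^{2} = \left(10 + \frac{5}{2}\right)^{2} = \left(\frac{25}{2}\right)^{2} = \frac{625}{4}$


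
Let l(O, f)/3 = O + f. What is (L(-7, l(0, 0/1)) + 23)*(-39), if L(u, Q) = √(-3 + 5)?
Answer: -897 - 39*√2 ≈ -952.15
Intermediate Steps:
l(O, f) = 3*O + 3*f (l(O, f) = 3*(O + f) = 3*O + 3*f)
L(u, Q) = √2
(L(-7, l(0, 0/1)) + 23)*(-39) = (√2 + 23)*(-39) = (23 + √2)*(-39) = -897 - 39*√2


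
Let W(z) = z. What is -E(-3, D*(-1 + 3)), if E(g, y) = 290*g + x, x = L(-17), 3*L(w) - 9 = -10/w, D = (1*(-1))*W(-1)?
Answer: 44207/51 ≈ 866.80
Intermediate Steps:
D = 1 (D = (1*(-1))*(-1) = -1*(-1) = 1)
L(w) = 3 - 10/(3*w) (L(w) = 3 + (-10/w)/3 = 3 - 10/(3*w))
x = 163/51 (x = 3 - 10/3/(-17) = 3 - 10/3*(-1/17) = 3 + 10/51 = 163/51 ≈ 3.1961)
E(g, y) = 163/51 + 290*g (E(g, y) = 290*g + 163/51 = 163/51 + 290*g)
-E(-3, D*(-1 + 3)) = -(163/51 + 290*(-3)) = -(163/51 - 870) = -1*(-44207/51) = 44207/51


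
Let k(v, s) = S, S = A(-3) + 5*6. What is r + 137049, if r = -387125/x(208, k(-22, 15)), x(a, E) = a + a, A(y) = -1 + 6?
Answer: 56625259/416 ≈ 1.3612e+5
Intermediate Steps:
A(y) = 5
S = 35 (S = 5 + 5*6 = 5 + 30 = 35)
k(v, s) = 35
x(a, E) = 2*a
r = -387125/416 (r = -387125/(2*208) = -387125/416 ≈ -930.59)
r + 137049 = -387125/416 + 137049 = 56625259/416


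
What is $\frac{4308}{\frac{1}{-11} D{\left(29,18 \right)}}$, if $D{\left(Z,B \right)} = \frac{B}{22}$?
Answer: $- \frac{173756}{3} \approx -57919.0$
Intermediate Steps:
$D{\left(Z,B \right)} = \frac{B}{22}$ ($D{\left(Z,B \right)} = B \frac{1}{22} = \frac{B}{22}$)
$\frac{4308}{\frac{1}{-11} D{\left(29,18 \right)}} = \frac{4308}{\frac{1}{-11} \cdot \frac{1}{22} \cdot 18} = \frac{4308}{\left(- \frac{1}{11}\right) \frac{9}{11}} = \frac{4308}{- \frac{9}{121}} = 4308 \left(- \frac{121}{9}\right) = - \frac{173756}{3}$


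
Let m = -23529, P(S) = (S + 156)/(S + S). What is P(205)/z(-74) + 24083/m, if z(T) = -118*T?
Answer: -86211535991/84236643480 ≈ -1.0234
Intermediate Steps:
P(S) = (156 + S)/(2*S) (P(S) = (156 + S)/((2*S)) = (156 + S)*(1/(2*S)) = (156 + S)/(2*S))
P(205)/z(-74) + 24083/m = ((1/2)*(156 + 205)/205)/((-118*(-74))) + 24083/(-23529) = ((1/2)*(1/205)*361)/8732 + 24083*(-1/23529) = (361/410)*(1/8732) - 24083/23529 = 361/3580120 - 24083/23529 = -86211535991/84236643480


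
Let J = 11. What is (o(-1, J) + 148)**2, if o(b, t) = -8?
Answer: 19600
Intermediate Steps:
(o(-1, J) + 148)**2 = (-8 + 148)**2 = 140**2 = 19600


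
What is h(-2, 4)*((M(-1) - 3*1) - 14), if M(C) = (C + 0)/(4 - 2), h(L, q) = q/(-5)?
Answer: 14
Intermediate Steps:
h(L, q) = -q/5 (h(L, q) = q*(-⅕) = -q/5)
M(C) = C/2
h(-2, 4)*((M(-1) - 3*1) - 14) = (-⅕*4)*(((½)*(-1) - 3*1) - 14) = -4*((-½ - 3) - 14)/5 = -4*(-7/2 - 14)/5 = -⅘*(-35/2) = 14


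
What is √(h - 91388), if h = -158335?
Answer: 9*I*√3083 ≈ 499.72*I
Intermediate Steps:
√(h - 91388) = √(-158335 - 91388) = √(-249723) = 9*I*√3083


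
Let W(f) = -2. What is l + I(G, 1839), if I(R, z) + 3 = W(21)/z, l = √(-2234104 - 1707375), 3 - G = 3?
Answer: -5519/1839 + I*√3941479 ≈ -3.0011 + 1985.3*I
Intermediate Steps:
G = 0 (G = 3 - 1*3 = 3 - 3 = 0)
l = I*√3941479 (l = √(-3941479) = I*√3941479 ≈ 1985.3*I)
I(R, z) = -3 - 2/z
l + I(G, 1839) = I*√3941479 + (-3 - 2/1839) = I*√3941479 - 5519/1839 = -5519/1839 + I*√3941479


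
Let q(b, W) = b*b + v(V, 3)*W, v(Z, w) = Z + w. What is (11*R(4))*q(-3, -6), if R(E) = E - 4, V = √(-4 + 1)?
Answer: 0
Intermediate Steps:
V = I*√3 (V = √(-3) = I*√3 ≈ 1.732*I)
R(E) = -4 + E
q(b, W) = b² + W*(3 + I*√3) (q(b, W) = b*b + (I*√3 + 3)*W = b² + (3 + I*√3)*W = b² + W*(3 + I*√3))
(11*R(4))*q(-3, -6) = (11*(-4 + 4))*((-3)² - 6*(3 + I*√3)) = (11*0)*(9 + (-18 - 6*I*√3)) = 0*(-9 - 6*I*√3) = 0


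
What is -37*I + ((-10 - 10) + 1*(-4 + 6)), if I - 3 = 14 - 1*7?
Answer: -388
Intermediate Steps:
I = 10 (I = 3 + (14 - 1*7) = 3 + (14 - 7) = 3 + 7 = 10)
-37*I + ((-10 - 10) + 1*(-4 + 6)) = -37*10 + ((-10 - 10) + 1*(-4 + 6)) = -370 + (-20 + 1*2) = -370 + (-20 + 2) = -370 - 18 = -388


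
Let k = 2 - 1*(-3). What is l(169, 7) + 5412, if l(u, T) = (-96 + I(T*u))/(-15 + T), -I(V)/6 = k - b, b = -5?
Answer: 10863/2 ≈ 5431.5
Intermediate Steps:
k = 5 (k = 2 + 3 = 5)
I(V) = -60 (I(V) = -6*(5 - 1*(-5)) = -6*(5 + 5) = -6*10 = -60)
l(u, T) = -156/(-15 + T) (l(u, T) = (-96 - 60)/(-15 + T) = -156/(-15 + T))
l(169, 7) + 5412 = -156/(-15 + 7) + 5412 = -156/(-8) + 5412 = -156*(-⅛) + 5412 = 39/2 + 5412 = 10863/2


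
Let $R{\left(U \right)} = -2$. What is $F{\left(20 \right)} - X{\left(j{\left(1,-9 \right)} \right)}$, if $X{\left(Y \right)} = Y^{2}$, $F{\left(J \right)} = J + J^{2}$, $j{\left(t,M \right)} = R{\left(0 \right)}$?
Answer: $416$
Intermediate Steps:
$j{\left(t,M \right)} = -2$
$F{\left(20 \right)} - X{\left(j{\left(1,-9 \right)} \right)} = 20 \left(1 + 20\right) - \left(-2\right)^{2} = 20 \cdot 21 - 4 = 420 - 4 = 416$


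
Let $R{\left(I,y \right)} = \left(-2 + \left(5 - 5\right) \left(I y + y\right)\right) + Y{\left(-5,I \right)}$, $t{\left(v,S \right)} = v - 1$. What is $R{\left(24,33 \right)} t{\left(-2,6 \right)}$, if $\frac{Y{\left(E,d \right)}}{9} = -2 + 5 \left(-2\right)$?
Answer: $330$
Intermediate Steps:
$Y{\left(E,d \right)} = -108$ ($Y{\left(E,d \right)} = 9 \left(-2 + 5 \left(-2\right)\right) = 9 \left(-2 - 10\right) = 9 \left(-12\right) = -108$)
$t{\left(v,S \right)} = -1 + v$
$R{\left(I,y \right)} = -110$ ($R{\left(I,y \right)} = \left(-2 + \left(5 - 5\right) \left(I y + y\right)\right) - 108 = \left(-2 + 0 \left(y + I y\right)\right) - 108 = \left(-2 + 0\right) - 108 = -2 - 108 = -110$)
$R{\left(24,33 \right)} t{\left(-2,6 \right)} = - 110 \left(-1 - 2\right) = \left(-110\right) \left(-3\right) = 330$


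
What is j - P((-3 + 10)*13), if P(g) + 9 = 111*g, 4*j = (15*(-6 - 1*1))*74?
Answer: -24069/2 ≈ -12035.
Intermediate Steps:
j = -3885/2 (j = ((15*(-6 - 1*1))*74)/4 = ((15*(-6 - 1))*74)/4 = ((15*(-7))*74)/4 = (-105*74)/4 = (¼)*(-7770) = -3885/2 ≈ -1942.5)
P(g) = -9 + 111*g
j - P((-3 + 10)*13) = -3885/2 - (-9 + 111*((-3 + 10)*13)) = -3885/2 - (-9 + 111*(7*13)) = -3885/2 - (-9 + 111*91) = -3885/2 - (-9 + 10101) = -3885/2 - 1*10092 = -3885/2 - 10092 = -24069/2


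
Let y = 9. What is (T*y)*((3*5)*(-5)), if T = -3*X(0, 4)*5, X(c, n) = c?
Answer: 0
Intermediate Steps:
T = 0 (T = -3*0*5 = 0*5 = 0)
(T*y)*((3*5)*(-5)) = (0*9)*((3*5)*(-5)) = 0*(15*(-5)) = 0*(-75) = 0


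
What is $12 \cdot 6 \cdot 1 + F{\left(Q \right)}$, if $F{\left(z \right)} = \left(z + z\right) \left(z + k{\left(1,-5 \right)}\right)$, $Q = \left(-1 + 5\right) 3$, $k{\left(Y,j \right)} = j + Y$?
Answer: $264$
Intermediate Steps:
$k{\left(Y,j \right)} = Y + j$
$Q = 12$ ($Q = 4 \cdot 3 = 12$)
$F{\left(z \right)} = 2 z \left(-4 + z\right)$ ($F{\left(z \right)} = \left(z + z\right) \left(z + \left(1 - 5\right)\right) = 2 z \left(z - 4\right) = 2 z \left(-4 + z\right)$)
$12 \cdot 6 \cdot 1 + F{\left(Q \right)} = 12 \cdot 6 \cdot 1 + 2 \cdot 12 \left(-4 + 12\right) = 12 \cdot 6 + 2 \cdot 12 \cdot 8 = 72 + 192 = 264$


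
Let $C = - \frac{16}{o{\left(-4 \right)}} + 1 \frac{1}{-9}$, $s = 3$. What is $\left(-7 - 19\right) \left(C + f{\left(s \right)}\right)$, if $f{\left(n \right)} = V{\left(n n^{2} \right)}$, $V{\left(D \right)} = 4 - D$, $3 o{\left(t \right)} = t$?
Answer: $\frac{2600}{9} \approx 288.89$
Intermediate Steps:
$o{\left(t \right)} = \frac{t}{3}$
$C = \frac{107}{9}$ ($C = - \frac{16}{\frac{1}{3} \left(-4\right)} + 1 \frac{1}{-9} = - \frac{16}{- \frac{4}{3}} + 1 \left(- \frac{1}{9}\right) = \left(-16\right) \left(- \frac{3}{4}\right) - \frac{1}{9} = 12 - \frac{1}{9} = \frac{107}{9} \approx 11.889$)
$f{\left(n \right)} = 4 - n^{3}$ ($f{\left(n \right)} = 4 - n n^{2} = 4 - n^{3}$)
$\left(-7 - 19\right) \left(C + f{\left(s \right)}\right) = \left(-7 - 19\right) \left(\frac{107}{9} + \left(4 - 3^{3}\right)\right) = \left(-7 - 19\right) \left(\frac{107}{9} + \left(4 - 27\right)\right) = - 26 \left(\frac{107}{9} + \left(4 - 27\right)\right) = - 26 \left(\frac{107}{9} - 23\right) = \left(-26\right) \left(- \frac{100}{9}\right) = \frac{2600}{9}$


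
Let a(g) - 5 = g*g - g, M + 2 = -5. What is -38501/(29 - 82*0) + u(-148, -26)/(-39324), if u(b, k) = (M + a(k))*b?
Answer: -13025939/9831 ≈ -1325.0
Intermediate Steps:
M = -7 (M = -2 - 5 = -7)
a(g) = 5 + g² - g (a(g) = 5 + (g*g - g) = 5 + (g² - g) = 5 + g² - g)
u(b, k) = b*(-2 + k² - k) (u(b, k) = (-7 + (5 + k² - k))*b = (-2 + k² - k)*b = b*(-2 + k² - k))
-38501/(29 - 82*0) + u(-148, -26)/(-39324) = -38501/(29 - 82*0) - 148*(-2 + (-26)² - 1*(-26))/(-39324) = -38501/(29 + 0) - 148*(-2 + 676 + 26)*(-1/39324) = -38501/29 - 148*700*(-1/39324) = -38501*1/29 - 103600*(-1/39324) = -38501/29 + 25900/9831 = -13025939/9831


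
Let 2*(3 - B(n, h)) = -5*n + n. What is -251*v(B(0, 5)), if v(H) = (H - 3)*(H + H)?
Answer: 0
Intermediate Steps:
B(n, h) = 3 + 2*n (B(n, h) = 3 - (-5*n + n)/2 = 3 - (-2)*n = 3 + 2*n)
v(H) = 2*H*(-3 + H) (v(H) = (-3 + H)*(2*H) = 2*H*(-3 + H))
-251*v(B(0, 5)) = -502*(3 + 2*0)*(-3 + (3 + 2*0)) = -502*(3 + 0)*(-3 + (3 + 0)) = -502*3*(-3 + 3) = -502*3*0 = -251*0 = 0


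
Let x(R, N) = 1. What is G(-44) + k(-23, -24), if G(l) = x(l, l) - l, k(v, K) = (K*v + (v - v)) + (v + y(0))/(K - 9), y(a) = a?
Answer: 19724/33 ≈ 597.70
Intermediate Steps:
k(v, K) = K*v + v/(-9 + K) (k(v, K) = (K*v + (v - v)) + (v + 0)/(K - 9) = (K*v + 0) + v/(-9 + K) = K*v + v/(-9 + K))
G(l) = 1 - l
G(-44) + k(-23, -24) = (1 - 1*(-44)) - 23*(1 + (-24)**2 - 9*(-24))/(-9 - 24) = (1 + 44) - 23*(1 + 576 + 216)/(-33) = 45 - 23*(-1/33)*793 = 45 + 18239/33 = 19724/33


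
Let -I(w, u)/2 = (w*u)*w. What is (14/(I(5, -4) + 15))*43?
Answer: 14/5 ≈ 2.8000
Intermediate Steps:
I(w, u) = -2*u*w² (I(w, u) = -2*w*u*w = -2*u*w*w = -2*u*w²)
(14/(I(5, -4) + 15))*43 = (14/(-2*(-4)*5² + 15))*43 = (14/(-2*(-4)*25 + 15))*43 = (14/(200 + 15))*43 = (14/215)*43 = 14/5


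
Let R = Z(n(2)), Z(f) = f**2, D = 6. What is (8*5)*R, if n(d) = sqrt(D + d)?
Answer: 320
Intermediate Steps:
n(d) = sqrt(6 + d)
R = 8 (R = (sqrt(6 + 2))**2 = (sqrt(8))**2 = (2*sqrt(2))**2 = 8)
(8*5)*R = (8*5)*8 = 40*8 = 320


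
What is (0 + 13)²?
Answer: 169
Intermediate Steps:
(0 + 13)² = 13² = 169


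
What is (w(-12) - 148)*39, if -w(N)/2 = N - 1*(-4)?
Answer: -5148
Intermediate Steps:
w(N) = -8 - 2*N (w(N) = -2*(N - 1*(-4)) = -2*(N + 4) = -2*(4 + N) = -8 - 2*N)
(w(-12) - 148)*39 = ((-8 - 2*(-12)) - 148)*39 = ((-8 + 24) - 148)*39 = (16 - 148)*39 = -132*39 = -5148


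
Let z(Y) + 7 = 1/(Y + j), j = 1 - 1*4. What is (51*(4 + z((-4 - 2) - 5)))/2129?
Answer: -2193/29806 ≈ -0.073576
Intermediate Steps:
j = -3 (j = 1 - 4 = -3)
z(Y) = -7 + 1/(-3 + Y) (z(Y) = -7 + 1/(Y - 3) = -7 + 1/(-3 + Y))
(51*(4 + z((-4 - 2) - 5)))/2129 = (51*(4 + (22 - 7*((-4 - 2) - 5))/(-3 + ((-4 - 2) - 5))))/2129 = (51*(4 + (22 - 7*(-6 - 5))/(-3 + (-6 - 5))))*(1/2129) = (51*(4 + (22 - 7*(-11))/(-3 - 11)))*(1/2129) = (51*(4 + (22 + 77)/(-14)))*(1/2129) = (51*(4 - 1/14*99))*(1/2129) = (51*(4 - 99/14))*(1/2129) = (51*(-43/14))*(1/2129) = -2193/14*1/2129 = -2193/29806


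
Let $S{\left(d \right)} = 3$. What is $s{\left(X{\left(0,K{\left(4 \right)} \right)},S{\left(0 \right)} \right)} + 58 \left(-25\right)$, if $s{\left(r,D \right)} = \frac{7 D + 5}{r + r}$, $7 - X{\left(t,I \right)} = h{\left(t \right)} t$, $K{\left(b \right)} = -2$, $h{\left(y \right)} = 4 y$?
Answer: $- \frac{10137}{7} \approx -1448.1$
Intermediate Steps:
$X{\left(t,I \right)} = 7 - 4 t^{2}$ ($X{\left(t,I \right)} = 7 - 4 t t = 7 - 4 t^{2}$)
$s{\left(r,D \right)} = \frac{5 + 7 D}{2 r}$
$s{\left(X{\left(0,K{\left(4 \right)} \right)},S{\left(0 \right)} \right)} + 58 \left(-25\right) = \frac{5 + 7 \cdot 3}{2 \left(7 - 4 \cdot 0^{2}\right)} + 58 \left(-25\right) = \frac{5 + 21}{2 \left(7 - 0\right)} - 1450 = \frac{1}{2} \frac{1}{7 + 0} \cdot 26 - 1450 = \frac{1}{2} \cdot \frac{1}{7} \cdot 26 - 1450 = \frac{13}{7} - 1450 = - \frac{10137}{7}$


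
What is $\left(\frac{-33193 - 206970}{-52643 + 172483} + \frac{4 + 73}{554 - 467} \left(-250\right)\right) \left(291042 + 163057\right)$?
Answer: $- \frac{151008298825417}{1489440} \approx -1.0139 \cdot 10^{8}$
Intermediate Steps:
$\left(\frac{-33193 - 206970}{-52643 + 172483} + \frac{4 + 73}{554 - 467} \left(-250\right)\right) \left(291042 + 163057\right) = \left(- \frac{240163}{119840} + \frac{77}{87} \left(-250\right)\right) 454099 = \left(\left(-240163\right) \frac{1}{119840} + 77 \cdot \frac{1}{87} \left(-250\right)\right) 454099 = \left(- \frac{34309}{17120} + \frac{77}{87} \left(-250\right)\right) 454099 = \left(- \frac{34309}{17120} - \frac{19250}{87}\right) 454099 = \left(- \frac{332544883}{1489440}\right) 454099 = - \frac{151008298825417}{1489440}$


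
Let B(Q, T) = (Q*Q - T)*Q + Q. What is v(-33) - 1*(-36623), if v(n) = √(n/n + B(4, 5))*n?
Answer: 36392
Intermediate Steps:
B(Q, T) = Q + Q*(Q² - T) (B(Q, T) = (Q² - T)*Q + Q = Q*(Q² - T) + Q = Q + Q*(Q² - T))
v(n) = 7*n (v(n) = √(n/n + 4*(1 + 4² - 1*5))*n = √(1 + 4*(1 + 16 - 5))*n = √(1 + 4*12)*n = √(1 + 48)*n = √49*n = 7*n)
v(-33) - 1*(-36623) = 7*(-33) - 1*(-36623) = -231 + 36623 = 36392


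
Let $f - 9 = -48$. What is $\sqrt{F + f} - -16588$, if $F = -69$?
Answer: $16588 + 6 i \sqrt{3} \approx 16588.0 + 10.392 i$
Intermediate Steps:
$f = -39$ ($f = 9 - 48 = -39$)
$\sqrt{F + f} - -16588 = \sqrt{-69 - 39} - -16588 = \sqrt{-108} + 16588 = 6 i \sqrt{3} + 16588 = 16588 + 6 i \sqrt{3}$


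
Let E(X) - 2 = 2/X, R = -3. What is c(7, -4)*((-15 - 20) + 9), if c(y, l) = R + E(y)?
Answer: 130/7 ≈ 18.571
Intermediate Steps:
E(X) = 2 + 2/X
c(y, l) = -1 + 2/y (c(y, l) = -3 + (2 + 2/y) = -1 + 2/y)
c(7, -4)*((-15 - 20) + 9) = ((2 - 1*7)/7)*((-15 - 20) + 9) = ((2 - 7)/7)*(-35 + 9) = ((⅐)*(-5))*(-26) = -5/7*(-26) = 130/7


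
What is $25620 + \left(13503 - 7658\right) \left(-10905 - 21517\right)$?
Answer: $-189480970$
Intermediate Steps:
$25620 + \left(13503 - 7658\right) \left(-10905 - 21517\right) = 25620 + 5845 \left(-32422\right) = 25620 - 189506590 = -189480970$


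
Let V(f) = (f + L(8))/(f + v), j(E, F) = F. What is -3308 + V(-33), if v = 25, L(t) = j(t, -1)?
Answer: -13215/4 ≈ -3303.8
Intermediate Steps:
L(t) = -1
V(f) = (-1 + f)/(25 + f) (V(f) = (f - 1)/(f + 25) = (-1 + f)/(25 + f))
-3308 + V(-33) = -3308 + (-1 - 33)/(25 - 33) = -3308 - 34/(-8) = -3308 - 1/8*(-34) = -3308 + 17/4 = -13215/4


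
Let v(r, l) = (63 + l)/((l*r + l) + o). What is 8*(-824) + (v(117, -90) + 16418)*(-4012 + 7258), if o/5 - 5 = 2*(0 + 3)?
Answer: 562969170982/10565 ≈ 5.3286e+7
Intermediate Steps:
o = 55 (o = 25 + 5*(2*(0 + 3)) = 25 + 5*(2*3) = 25 + 5*6 = 25 + 30 = 55)
v(r, l) = (63 + l)/(55 + l + l*r) (v(r, l) = (63 + l)/((l*r + l) + 55) = (63 + l)/((l + l*r) + 55) = (63 + l)/(55 + l + l*r))
8*(-824) + (v(117, -90) + 16418)*(-4012 + 7258) = 8*(-824) + ((63 - 90)/(55 - 90 - 90*117) + 16418)*(-4012 + 7258) = -6592 + (-27/(55 - 90 - 10530) + 16418)*3246 = -6592 + (-27/(-10565) + 16418)*3246 = -6592 + (-1/10565*(-27) + 16418)*3246 = -6592 + (27/10565 + 16418)*3246 = -6592 + (173456197/10565)*3246 = -6592 + 563038815462/10565 = 562969170982/10565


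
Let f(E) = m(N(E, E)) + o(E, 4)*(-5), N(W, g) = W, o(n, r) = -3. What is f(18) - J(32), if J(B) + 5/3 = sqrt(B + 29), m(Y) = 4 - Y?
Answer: 8/3 - sqrt(61) ≈ -5.1436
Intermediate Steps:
J(B) = -5/3 + sqrt(29 + B) (J(B) = -5/3 + sqrt(B + 29) = -5/3 + sqrt(29 + B))
f(E) = 19 - E (f(E) = (4 - E) - 3*(-5) = (4 - E) + 15 = 19 - E)
f(18) - J(32) = (19 - 1*18) - (-5/3 + sqrt(29 + 32)) = (19 - 18) - (-5/3 + sqrt(61)) = 1 + (5/3 - sqrt(61)) = 8/3 - sqrt(61)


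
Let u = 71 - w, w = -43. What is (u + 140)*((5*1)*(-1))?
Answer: -1270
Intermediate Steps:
u = 114 (u = 71 - 1*(-43) = 71 + 43 = 114)
(u + 140)*((5*1)*(-1)) = (114 + 140)*((5*1)*(-1)) = 254*(5*(-1)) = 254*(-5) = -1270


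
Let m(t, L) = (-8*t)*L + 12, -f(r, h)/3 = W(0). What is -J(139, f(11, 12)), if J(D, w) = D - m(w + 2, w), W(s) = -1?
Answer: -247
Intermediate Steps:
f(r, h) = 3 (f(r, h) = -3*(-1) = 3)
m(t, L) = 12 - 8*L*t (m(t, L) = -8*L*t + 12 = 12 - 8*L*t)
J(D, w) = -12 + D + 8*w*(2 + w) (J(D, w) = D - (12 - 8*w*(w + 2)) = D - (12 - 8*w*(2 + w)) = D + (-12 + 8*w*(2 + w)) = -12 + D + 8*w*(2 + w))
-J(139, f(11, 12)) = -(-12 + 139 + 8*3*(2 + 3)) = -(-12 + 139 + 8*3*5) = -(-12 + 139 + 120) = -1*247 = -247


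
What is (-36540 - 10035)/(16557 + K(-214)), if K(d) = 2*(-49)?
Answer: -46575/16459 ≈ -2.8298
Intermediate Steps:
K(d) = -98
(-36540 - 10035)/(16557 + K(-214)) = (-36540 - 10035)/(16557 - 98) = -46575/16459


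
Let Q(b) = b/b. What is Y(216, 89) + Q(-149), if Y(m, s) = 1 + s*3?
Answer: 269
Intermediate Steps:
Q(b) = 1
Y(m, s) = 1 + 3*s
Y(216, 89) + Q(-149) = (1 + 3*89) + 1 = (1 + 267) + 1 = 268 + 1 = 269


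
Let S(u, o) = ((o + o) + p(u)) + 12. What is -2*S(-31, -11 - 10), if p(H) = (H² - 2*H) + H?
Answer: -1924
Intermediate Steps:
p(H) = H² - H
S(u, o) = 12 + 2*o + u*(-1 + u) (S(u, o) = ((o + o) + u*(-1 + u)) + 12 = (2*o + u*(-1 + u)) + 12 = 12 + 2*o + u*(-1 + u))
-2*S(-31, -11 - 10) = -2*(12 + 2*(-11 - 10) - 31*(-1 - 31)) = -2*(12 + 2*(-21) - 31*(-32)) = -2*(12 - 42 + 992) = -2*962 = -1924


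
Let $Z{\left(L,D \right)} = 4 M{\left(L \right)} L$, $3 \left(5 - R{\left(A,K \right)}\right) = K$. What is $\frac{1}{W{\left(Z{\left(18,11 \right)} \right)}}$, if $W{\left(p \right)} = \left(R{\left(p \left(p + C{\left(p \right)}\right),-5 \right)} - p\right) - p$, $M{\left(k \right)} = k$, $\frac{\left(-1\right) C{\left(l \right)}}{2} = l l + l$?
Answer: $- \frac{3}{7756} \approx -0.0003868$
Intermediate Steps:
$C{\left(l \right)} = - 2 l - 2 l^{2}$ ($C{\left(l \right)} = - 2 \left(l l + l\right) = - 2 \left(l^{2} + l\right) = - 2 \left(l + l^{2}\right) = - 2 l - 2 l^{2}$)
$R{\left(A,K \right)} = 5 - \frac{K}{3}$
$Z{\left(L,D \right)} = 4 L^{2}$ ($Z{\left(L,D \right)} = 4 L L = 4 L^{2}$)
$W{\left(p \right)} = \frac{20}{3} - 2 p$ ($W{\left(p \right)} = \left(\left(5 - - \frac{5}{3}\right) - p\right) - p = \left(\left(5 + \frac{5}{3}\right) - p\right) - p = \left(\frac{20}{3} - p\right) - p = \frac{20}{3} - 2 p$)
$\frac{1}{W{\left(Z{\left(18,11 \right)} \right)}} = \frac{1}{\frac{20}{3} - 2 \cdot 4 \cdot 18^{2}} = \frac{1}{\frac{20}{3} - 2 \cdot 4 \cdot 324} = \frac{1}{\frac{20}{3} - 2592} = \frac{1}{- \frac{7756}{3}} = - \frac{3}{7756}$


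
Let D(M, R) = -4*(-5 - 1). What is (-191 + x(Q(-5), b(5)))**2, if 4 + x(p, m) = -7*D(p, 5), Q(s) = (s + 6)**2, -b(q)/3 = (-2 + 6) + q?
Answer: 131769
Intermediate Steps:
D(M, R) = 24 (D(M, R) = -4*(-6) = 24)
b(q) = -12 - 3*q (b(q) = -3*((-2 + 6) + q) = -3*(4 + q) = -12 - 3*q)
Q(s) = (6 + s)**2
x(p, m) = -172 (x(p, m) = -4 - 7*24 = -4 - 168 = -172)
(-191 + x(Q(-5), b(5)))**2 = (-191 - 172)**2 = (-363)**2 = 131769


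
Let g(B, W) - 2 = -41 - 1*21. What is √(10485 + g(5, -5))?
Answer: 5*√417 ≈ 102.10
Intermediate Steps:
g(B, W) = -60 (g(B, W) = 2 + (-41 - 1*21) = 2 + (-41 - 21) = 2 - 62 = -60)
√(10485 + g(5, -5)) = √(10485 - 60) = √10425 = 5*√417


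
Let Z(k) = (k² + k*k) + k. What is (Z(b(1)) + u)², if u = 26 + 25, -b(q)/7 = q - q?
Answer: 2601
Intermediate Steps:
b(q) = 0 (b(q) = -7*(q - q) = -7*0 = 0)
Z(k) = k + 2*k² (Z(k) = (k² + k²) + k = 2*k² + k = k + 2*k²)
u = 51
(Z(b(1)) + u)² = (0*(1 + 2*0) + 51)² = (0*(1 + 0) + 51)² = (0*1 + 51)² = (0 + 51)² = 51² = 2601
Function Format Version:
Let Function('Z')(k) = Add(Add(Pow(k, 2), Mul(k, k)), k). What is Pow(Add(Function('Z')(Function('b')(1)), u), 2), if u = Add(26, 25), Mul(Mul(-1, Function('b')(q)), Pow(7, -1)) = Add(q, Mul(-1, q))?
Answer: 2601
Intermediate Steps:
Function('b')(q) = 0 (Function('b')(q) = Mul(-7, Add(q, Mul(-1, q))) = Mul(-7, 0) = 0)
Function('Z')(k) = Add(k, Mul(2, Pow(k, 2))) (Function('Z')(k) = Add(Add(Pow(k, 2), Pow(k, 2)), k) = Add(Mul(2, Pow(k, 2)), k) = Add(k, Mul(2, Pow(k, 2))))
u = 51
Pow(Add(Function('Z')(Function('b')(1)), u), 2) = Pow(Add(Mul(0, Add(1, Mul(2, 0))), 51), 2) = Pow(Add(Mul(0, Add(1, 0)), 51), 2) = Pow(Add(Mul(0, 1), 51), 2) = Pow(Add(0, 51), 2) = Pow(51, 2) = 2601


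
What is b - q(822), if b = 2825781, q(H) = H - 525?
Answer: 2825484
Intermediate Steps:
q(H) = -525 + H
b - q(822) = 2825781 - (-525 + 822) = 2825781 - 1*297 = 2825781 - 297 = 2825484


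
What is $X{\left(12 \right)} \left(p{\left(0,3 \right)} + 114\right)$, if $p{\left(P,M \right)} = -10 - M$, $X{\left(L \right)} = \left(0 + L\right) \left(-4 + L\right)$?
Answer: $9696$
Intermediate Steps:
$X{\left(L \right)} = L \left(-4 + L\right)$
$X{\left(12 \right)} \left(p{\left(0,3 \right)} + 114\right) = 12 \left(-4 + 12\right) \left(\left(-10 - 3\right) + 114\right) = 12 \cdot 8 \left(\left(-10 - 3\right) + 114\right) = 96 \left(-13 + 114\right) = 96 \cdot 101 = 9696$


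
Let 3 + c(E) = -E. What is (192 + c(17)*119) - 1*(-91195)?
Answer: 89007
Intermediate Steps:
c(E) = -3 - E
(192 + c(17)*119) - 1*(-91195) = (192 + (-3 - 1*17)*119) - 1*(-91195) = (192 + (-3 - 17)*119) + 91195 = (192 - 20*119) + 91195 = (192 - 2380) + 91195 = -2188 + 91195 = 89007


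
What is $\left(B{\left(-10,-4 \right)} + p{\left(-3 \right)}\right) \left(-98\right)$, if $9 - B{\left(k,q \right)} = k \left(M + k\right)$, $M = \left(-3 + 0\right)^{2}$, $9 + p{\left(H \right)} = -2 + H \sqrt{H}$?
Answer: $1176 + 294 i \sqrt{3} \approx 1176.0 + 509.22 i$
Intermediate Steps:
$p{\left(H \right)} = -11 + H^{\frac{3}{2}}$ ($p{\left(H \right)} = -9 + \left(-2 + H \sqrt{H}\right) = -9 + \left(-2 + H^{\frac{3}{2}}\right) = -11 + H^{\frac{3}{2}}$)
$M = 9$ ($M = \left(-3\right)^{2} = 9$)
$B{\left(k,q \right)} = 9 - k \left(9 + k\right)$
$\left(B{\left(-10,-4 \right)} + p{\left(-3 \right)}\right) \left(-98\right) = \left(\left(9 - \left(-10\right)^{2} - -90\right) - \left(11 - \left(-3\right)^{\frac{3}{2}}\right)\right) \left(-98\right) = \left(\left(9 - 100 + 90\right) - \left(11 + 3 i \sqrt{3}\right)\right) \left(-98\right) = \left(-1 - \left(11 + 3 i \sqrt{3}\right)\right) \left(-98\right) = \left(-12 - 3 i \sqrt{3}\right) \left(-98\right) = 1176 + 294 i \sqrt{3}$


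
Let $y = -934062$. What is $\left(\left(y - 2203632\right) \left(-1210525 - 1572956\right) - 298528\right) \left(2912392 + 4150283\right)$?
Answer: $61683364697878375050$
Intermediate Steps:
$\left(\left(y - 2203632\right) \left(-1210525 - 1572956\right) - 298528\right) \left(2912392 + 4150283\right) = \left(\left(-934062 - 2203632\right) \left(-1210525 - 1572956\right) - 298528\right) \left(2912392 + 4150283\right) = \left(\left(-3137694\right) \left(-2783481\right) - 298528\right) 7062675 = \left(8733711632814 - 298528\right) 7062675 = 8733711334286 \cdot 7062675 = 61683364697878375050$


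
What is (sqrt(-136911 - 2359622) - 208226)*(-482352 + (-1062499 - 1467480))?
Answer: 627245634806 - 3012331*I*sqrt(2496533) ≈ 6.2725e+11 - 4.7596e+9*I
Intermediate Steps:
(sqrt(-136911 - 2359622) - 208226)*(-482352 + (-1062499 - 1467480)) = (sqrt(-2496533) - 208226)*(-482352 - 2529979) = (I*sqrt(2496533) - 208226)*(-3012331) = (-208226 + I*sqrt(2496533))*(-3012331) = 627245634806 - 3012331*I*sqrt(2496533)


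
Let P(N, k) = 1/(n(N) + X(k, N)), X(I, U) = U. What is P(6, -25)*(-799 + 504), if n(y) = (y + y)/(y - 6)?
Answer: 0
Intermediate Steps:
n(y) = 2*y/(-6 + y) (n(y) = (2*y)/(-6 + y) = 2*y/(-6 + y))
P(N, k) = 1/(N + 2*N/(-6 + N)) (P(N, k) = 1/(2*N/(-6 + N) + N) = 1/(N + 2*N/(-6 + N)))
P(6, -25)*(-799 + 504) = ((-6 + 6)/(6*(-4 + 6)))*(-799 + 504) = ((⅙)*0/2)*(-295) = ((⅙)*(½)*0)*(-295) = 0*(-295) = 0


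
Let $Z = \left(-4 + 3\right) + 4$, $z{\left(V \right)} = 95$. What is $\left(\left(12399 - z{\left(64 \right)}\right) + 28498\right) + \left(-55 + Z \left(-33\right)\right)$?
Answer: $40648$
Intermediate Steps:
$Z = 3$ ($Z = -1 + 4 = 3$)
$\left(\left(12399 - z{\left(64 \right)}\right) + 28498\right) + \left(-55 + Z \left(-33\right)\right) = \left(\left(12399 - 95\right) + 28498\right) + \left(-55 + 3 \left(-33\right)\right) = \left(\left(12399 - 95\right) + 28498\right) - 154 = \left(12304 + 28498\right) - 154 = 40802 - 154 = 40648$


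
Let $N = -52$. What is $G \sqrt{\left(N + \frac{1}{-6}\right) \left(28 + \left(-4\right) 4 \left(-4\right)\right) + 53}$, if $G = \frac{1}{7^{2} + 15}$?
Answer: $\frac{i \sqrt{42717}}{192} \approx 1.0765 i$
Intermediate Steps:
$G = \frac{1}{64}$ ($G = \frac{1}{49 + 15} = \frac{1}{64} \approx 0.015625$)
$G \sqrt{\left(N + \frac{1}{-6}\right) \left(28 + \left(-4\right) 4 \left(-4\right)\right) + 53} = \frac{\sqrt{\left(-52 + \frac{1}{-6}\right) \left(28 + \left(-4\right) 4 \left(-4\right)\right) + 53}}{64} = \frac{\sqrt{\left(-52 - \frac{1}{6}\right) \left(28 - -64\right) + 53}}{64} = \frac{\sqrt{- \frac{313 \left(28 + 64\right)}{6} + 53}}{64} = \frac{\sqrt{\left(- \frac{313}{6}\right) 92 + 53}}{64} = \frac{\sqrt{- \frac{14398}{3} + 53}}{64} = \frac{\sqrt{- \frac{14239}{3}}}{64} = \frac{\frac{1}{3} i \sqrt{42717}}{64} = \frac{i \sqrt{42717}}{192}$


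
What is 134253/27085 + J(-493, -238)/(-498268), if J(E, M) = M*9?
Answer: 33475994937/6747794390 ≈ 4.9610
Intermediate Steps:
J(E, M) = 9*M
134253/27085 + J(-493, -238)/(-498268) = 134253/27085 + (9*(-238))/(-498268) = 134253*(1/27085) - 2142*(-1/498268) = 134253/27085 + 1071/249134 = 33475994937/6747794390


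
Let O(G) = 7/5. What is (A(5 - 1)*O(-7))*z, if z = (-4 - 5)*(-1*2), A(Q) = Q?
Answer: 504/5 ≈ 100.80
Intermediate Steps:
O(G) = 7/5 (O(G) = 7*(⅕) = 7/5)
z = 18 (z = -9*(-2) = 18)
(A(5 - 1)*O(-7))*z = ((5 - 1)*(7/5))*18 = (4*(7/5))*18 = (28/5)*18 = 504/5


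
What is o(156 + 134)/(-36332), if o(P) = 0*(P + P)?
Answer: 0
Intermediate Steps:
o(P) = 0 (o(P) = 0*(2*P) = 0)
o(156 + 134)/(-36332) = 0/(-36332) = 0*(-1/36332) = 0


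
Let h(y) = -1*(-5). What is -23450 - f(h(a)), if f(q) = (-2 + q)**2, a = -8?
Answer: -23459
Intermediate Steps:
h(y) = 5
-23450 - f(h(a)) = -23450 - (-2 + 5)**2 = -23450 - 1*3**2 = -23450 - 1*9 = -23450 - 9 = -23459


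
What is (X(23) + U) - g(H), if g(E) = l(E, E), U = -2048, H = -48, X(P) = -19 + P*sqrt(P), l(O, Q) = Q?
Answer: -2019 + 23*sqrt(23) ≈ -1908.7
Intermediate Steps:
X(P) = -19 + P**(3/2)
g(E) = E
(X(23) + U) - g(H) = ((-19 + 23**(3/2)) - 2048) - 1*(-48) = ((-19 + 23*sqrt(23)) - 2048) + 48 = (-2067 + 23*sqrt(23)) + 48 = -2019 + 23*sqrt(23)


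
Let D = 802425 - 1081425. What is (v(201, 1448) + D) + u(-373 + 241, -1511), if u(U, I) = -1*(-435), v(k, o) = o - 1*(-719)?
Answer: -276398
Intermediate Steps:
v(k, o) = 719 + o (v(k, o) = o + 719 = 719 + o)
D = -279000
u(U, I) = 435
(v(201, 1448) + D) + u(-373 + 241, -1511) = ((719 + 1448) - 279000) + 435 = (2167 - 279000) + 435 = -276833 + 435 = -276398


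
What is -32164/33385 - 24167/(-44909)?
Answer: -57967071/136298815 ≈ -0.42529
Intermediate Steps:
-32164/33385 - 24167/(-44909) = -32164*1/33385 - 24167*(-1/44909) = -2924/3035 + 24167/44909 = -57967071/136298815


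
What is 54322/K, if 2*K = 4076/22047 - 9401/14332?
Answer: -34329070808976/148846615 ≈ -2.3063e+5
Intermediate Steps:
K = -148846615/631955208 (K = (4076/22047 - 9401/14332)/2 = (½)*(-148846615/315977604) = -148846615/631955208 ≈ -0.23553)
54322/K = 54322/(-148846615/631955208) = 54322*(-631955208/148846615) = -34329070808976/148846615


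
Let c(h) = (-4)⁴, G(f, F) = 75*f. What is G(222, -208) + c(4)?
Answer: 16906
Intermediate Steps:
c(h) = 256
G(222, -208) + c(4) = 75*222 + 256 = 16650 + 256 = 16906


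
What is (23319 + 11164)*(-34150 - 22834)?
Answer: -1964979272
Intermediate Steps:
(23319 + 11164)*(-34150 - 22834) = 34483*(-56984) = -1964979272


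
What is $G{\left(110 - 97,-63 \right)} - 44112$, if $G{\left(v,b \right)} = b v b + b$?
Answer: $7422$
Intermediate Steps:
$G{\left(v,b \right)} = b + v b^{2}$ ($G{\left(v,b \right)} = v b^{2} + b = b + v b^{2}$)
$G{\left(110 - 97,-63 \right)} - 44112 = - 63 \left(1 - 63 \left(110 - 97\right)\right) - 44112 = - 63 \left(1 - 819\right) - 44112 = \left(-63\right) \left(-818\right) - 44112 = 51534 - 44112 = 7422$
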